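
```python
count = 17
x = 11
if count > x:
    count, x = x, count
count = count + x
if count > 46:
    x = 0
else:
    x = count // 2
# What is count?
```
Trace:
  count=17
  count=17, x=11
  count=11, x=17
  count=28, x=17
  count=28, x=14

Final answer: 28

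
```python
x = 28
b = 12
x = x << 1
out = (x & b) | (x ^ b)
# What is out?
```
Trace:
  x=28
  x=28, b=12
  x=56, b=12
  x=56, b=12, out=60

Final answer: 60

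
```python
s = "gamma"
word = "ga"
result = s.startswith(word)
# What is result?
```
Trace:
  s='gamma'
  s='gamma', word='ga'
  s='gamma', word='ga', result=True

Final answer: True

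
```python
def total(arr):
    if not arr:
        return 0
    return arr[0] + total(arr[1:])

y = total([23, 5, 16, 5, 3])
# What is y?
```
Call trace:
total(arr=[23, 5, 16, 5, 3])
  total(arr=[5, 16, 5, 3])
    total(arr=[16, 5, 3])
      total(arr=[5, 3])
        total(arr=[3])
          total(arr=[])
          -> return 0
        -> return 3
      -> return 8
    -> return 24
  -> return 29
-> return 52

Final answer: 52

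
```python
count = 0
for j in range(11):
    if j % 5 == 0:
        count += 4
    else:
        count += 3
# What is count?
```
Trace:
  count=0
  count=4, j=0
  count=7, j=1
  count=10, j=2
  count=13, j=3
  count=16, j=4
  count=20, j=5
  count=23, j=6
  count=26, j=7
  count=29, j=8
  count=32, j=9
  count=36, j=10

Final answer: 36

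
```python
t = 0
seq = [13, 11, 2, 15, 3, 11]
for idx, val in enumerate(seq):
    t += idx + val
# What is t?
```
Trace:
  t=0
  t=13, idx=0, val=13
  t=25, idx=1, val=11
  t=29, idx=2, val=2
  t=47, idx=3, val=15
  t=54, idx=4, val=3
  t=70, idx=5, val=11

Final answer: 70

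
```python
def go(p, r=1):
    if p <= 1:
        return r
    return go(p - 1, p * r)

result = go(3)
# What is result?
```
Call trace:
go(p=3, r=1)
  go(p=2, r=3)
    go(p=1, r=6)
    -> return 6
  -> return 6
-> return 6

Final answer: 6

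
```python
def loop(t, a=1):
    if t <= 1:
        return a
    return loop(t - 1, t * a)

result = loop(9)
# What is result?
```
Call trace:
loop(t=9, a=1)
  loop(t=8, a=9)
    loop(t=7, a=72)
      loop(t=6, a=504)
        loop(t=5, a=3024)
          loop(t=4, a=15120)
            loop(t=3, a=60480)
              loop(t=2, a=181440)
                loop(t=1, a=362880)
                -> return 362880
              -> return 362880
            -> return 362880
          -> return 362880
        -> return 362880
      -> return 362880
    -> return 362880
  -> return 362880
-> return 362880

Final answer: 362880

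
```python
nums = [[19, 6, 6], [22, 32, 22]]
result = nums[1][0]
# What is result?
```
Trace:
  nums=[[19, 6, 6], [22, 32, 22]]
  nums=[[19, 6, 6], [22, 32, 22]], result=22

Final answer: 22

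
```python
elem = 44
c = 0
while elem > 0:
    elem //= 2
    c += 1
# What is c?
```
Trace:
  elem=44
  elem=44, c=0
  elem=22, c=1
  elem=11, c=2
  elem=5, c=3
  elem=2, c=4
  elem=1, c=5
  elem=0, c=6

Final answer: 6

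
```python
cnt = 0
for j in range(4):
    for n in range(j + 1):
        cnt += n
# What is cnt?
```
Trace:
  cnt=0
  cnt=0, j=0, n=0
  cnt=0, j=1, n=0
  cnt=1, j=1, n=1
  cnt=1, j=2, n=0
  cnt=2, j=2, n=1
  cnt=4, j=2, n=2
  cnt=4, j=3, n=0
  cnt=5, j=3, n=1
  cnt=7, j=3, n=2
  cnt=10, j=3, n=3

Final answer: 10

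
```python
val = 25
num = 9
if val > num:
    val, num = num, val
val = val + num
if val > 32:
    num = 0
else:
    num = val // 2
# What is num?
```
Trace:
  val=25
  val=25, num=9
  val=9, num=25
  val=34, num=25
  val=34, num=0

Final answer: 0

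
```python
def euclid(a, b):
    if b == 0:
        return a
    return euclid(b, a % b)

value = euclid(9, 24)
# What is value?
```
Call trace:
euclid(a=9, b=24)
  euclid(a=24, b=9)
    euclid(a=9, b=6)
      euclid(a=6, b=3)
        euclid(a=3, b=0)
        -> return 3
      -> return 3
    -> return 3
  -> return 3
-> return 3

Final answer: 3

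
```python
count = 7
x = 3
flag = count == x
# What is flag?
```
Trace:
  count=7
  count=7, x=3
  count=7, x=3, flag=False

Final answer: False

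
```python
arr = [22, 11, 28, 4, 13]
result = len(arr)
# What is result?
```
Trace:
  arr=[22, 11, 28, 4, 13]
  arr=[22, 11, 28, 4, 13], result=5

Final answer: 5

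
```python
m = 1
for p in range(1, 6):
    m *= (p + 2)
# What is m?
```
Trace:
  m=1
  m=3, p=1
  m=12, p=2
  m=60, p=3
  m=360, p=4
  m=2520, p=5

Final answer: 2520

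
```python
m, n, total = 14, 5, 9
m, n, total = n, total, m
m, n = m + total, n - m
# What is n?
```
Trace:
  m=14, n=5, total=9
  m=5, n=9, total=14
  m=19, n=4, total=14

Final answer: 4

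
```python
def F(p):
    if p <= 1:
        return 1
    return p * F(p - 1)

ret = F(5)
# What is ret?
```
Call trace:
F(p=5)
  F(p=4)
    F(p=3)
      F(p=2)
        F(p=1)
        -> return 1
      -> return 2
    -> return 6
  -> return 24
-> return 120

Final answer: 120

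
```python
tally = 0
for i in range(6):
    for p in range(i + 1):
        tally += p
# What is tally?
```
Trace:
  tally=0
  tally=0, i=0, p=0
  tally=0, i=1, p=0
  tally=1, i=1, p=1
  tally=1, i=2, p=0
  tally=2, i=2, p=1
  tally=4, i=2, p=2
  tally=4, i=3, p=0
  tally=5, i=3, p=1
  tally=7, i=3, p=2
  tally=10, i=3, p=3
  tally=10, i=4, p=0
  tally=11, i=4, p=1
  tally=13, i=4, p=2
  tally=16, i=4, p=3
  tally=20, i=4, p=4
  tally=20, i=5, p=0
  tally=21, i=5, p=1
  tally=23, i=5, p=2
  tally=26, i=5, p=3
  tally=30, i=5, p=4
  tally=35, i=5, p=5

Final answer: 35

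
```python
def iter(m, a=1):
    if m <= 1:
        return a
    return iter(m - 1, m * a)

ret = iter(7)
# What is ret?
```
Call trace:
iter(m=7, a=1)
  iter(m=6, a=7)
    iter(m=5, a=42)
      iter(m=4, a=210)
        iter(m=3, a=840)
          iter(m=2, a=2520)
            iter(m=1, a=5040)
            -> return 5040
          -> return 5040
        -> return 5040
      -> return 5040
    -> return 5040
  -> return 5040
-> return 5040

Final answer: 5040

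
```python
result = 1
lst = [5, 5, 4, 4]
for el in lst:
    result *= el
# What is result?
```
Trace:
  result=1
  result=5, el=5
  result=25, el=5
  result=100, el=4
  result=400, el=4

Final answer: 400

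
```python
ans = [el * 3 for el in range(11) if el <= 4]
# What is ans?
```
Trace:
  el=0
  el=1
  el=2
  el=3
  el=4
  el=5
  el=6
  el=7
  el=8
  el=9
  el=10
  ans=[0, 3, 6, 9, 12]

Final answer: [0, 3, 6, 9, 12]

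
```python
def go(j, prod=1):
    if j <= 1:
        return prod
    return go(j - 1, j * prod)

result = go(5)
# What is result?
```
Call trace:
go(j=5, prod=1)
  go(j=4, prod=5)
    go(j=3, prod=20)
      go(j=2, prod=60)
        go(j=1, prod=120)
        -> return 120
      -> return 120
    -> return 120
  -> return 120
-> return 120

Final answer: 120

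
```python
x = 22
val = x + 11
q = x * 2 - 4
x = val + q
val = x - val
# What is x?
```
Trace:
  x=22
  x=22, val=33
  x=22, val=33, q=40
  x=73, val=33, q=40
  x=73, val=40, q=40

Final answer: 73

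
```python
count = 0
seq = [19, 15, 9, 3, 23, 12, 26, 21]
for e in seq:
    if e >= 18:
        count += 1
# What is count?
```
Trace:
  count=0
  count=1, e=19
  count=1, e=15
  count=1, e=9
  count=1, e=3
  count=2, e=23
  count=2, e=12
  count=3, e=26
  count=4, e=21

Final answer: 4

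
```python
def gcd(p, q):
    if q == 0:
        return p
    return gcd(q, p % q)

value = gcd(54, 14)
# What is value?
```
Call trace:
gcd(p=54, q=14)
  gcd(p=14, q=12)
    gcd(p=12, q=2)
      gcd(p=2, q=0)
      -> return 2
    -> return 2
  -> return 2
-> return 2

Final answer: 2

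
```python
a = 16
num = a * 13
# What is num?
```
Trace:
  a=16
  a=16, num=208

Final answer: 208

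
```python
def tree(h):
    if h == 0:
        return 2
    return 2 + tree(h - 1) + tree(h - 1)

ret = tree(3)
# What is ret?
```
Call trace (a repeated sub-call is expanded the first time; later identical calls just restate its return value):
tree(h=3)
  tree(h=2)
    tree(h=1)
      tree(h=0)
      -> return 2
      tree(h=0)
      -> return 2
    -> return 6
    tree(h=1) -> return 6  (same call as traced above)
  -> return 14
  tree(h=2) -> return 14  (same call as traced above)
-> return 30

Final answer: 30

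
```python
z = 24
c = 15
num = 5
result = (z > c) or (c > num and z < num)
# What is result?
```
Trace:
  z=24
  z=24, c=15
  z=24, c=15, num=5
  z=24, c=15, num=5, result=True

Final answer: True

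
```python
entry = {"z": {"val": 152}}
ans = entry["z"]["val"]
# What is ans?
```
Trace:
  entry={'z': {'val': 152}}
  entry={'z': {'val': 152}}, ans=152

Final answer: 152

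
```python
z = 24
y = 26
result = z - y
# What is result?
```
Trace:
  z=24
  z=24, y=26
  z=24, y=26, result=-2

Final answer: -2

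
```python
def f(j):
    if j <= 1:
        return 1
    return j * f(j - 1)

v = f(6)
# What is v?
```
Call trace:
f(j=6)
  f(j=5)
    f(j=4)
      f(j=3)
        f(j=2)
          f(j=1)
          -> return 1
        -> return 2
      -> return 6
    -> return 24
  -> return 120
-> return 720

Final answer: 720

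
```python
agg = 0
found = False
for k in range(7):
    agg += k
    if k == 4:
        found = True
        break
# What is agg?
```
Trace:
  agg=0
  agg=0, found=False
  agg=0, found=False, k=0
  agg=1, found=False, k=1
  agg=3, found=False, k=2
  agg=6, found=False, k=3
  agg=10, found=True, k=4

Final answer: 10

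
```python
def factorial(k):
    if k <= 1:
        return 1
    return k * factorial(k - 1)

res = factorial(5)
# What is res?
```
Call trace:
factorial(k=5)
  factorial(k=4)
    factorial(k=3)
      factorial(k=2)
        factorial(k=1)
        -> return 1
      -> return 2
    -> return 6
  -> return 24
-> return 120

Final answer: 120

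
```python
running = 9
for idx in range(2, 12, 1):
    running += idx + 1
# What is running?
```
Trace:
  running=9
  running=12, idx=2
  running=16, idx=3
  running=21, idx=4
  running=27, idx=5
  running=34, idx=6
  running=42, idx=7
  running=51, idx=8
  running=61, idx=9
  running=72, idx=10
  running=84, idx=11

Final answer: 84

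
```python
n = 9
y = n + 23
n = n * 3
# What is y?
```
Trace:
  n=9
  n=9, y=32
  n=27, y=32

Final answer: 32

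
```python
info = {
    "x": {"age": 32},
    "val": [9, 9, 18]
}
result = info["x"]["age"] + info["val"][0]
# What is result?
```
Trace:
  info={'x': {'age': 32}, 'val': [9, 9, 18]}
  info={'x': {'age': 32}, 'val': [9, 9, 18]}, result=41

Final answer: 41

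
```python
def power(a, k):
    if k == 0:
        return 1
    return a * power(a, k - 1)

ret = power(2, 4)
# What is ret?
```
Call trace:
power(a=2, k=4)
  power(a=2, k=3)
    power(a=2, k=2)
      power(a=2, k=1)
        power(a=2, k=0)
        -> return 1
      -> return 2
    -> return 4
  -> return 8
-> return 16

Final answer: 16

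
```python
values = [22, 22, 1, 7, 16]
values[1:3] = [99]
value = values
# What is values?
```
Trace:
  values=[22, 22, 1, 7, 16]
  values=[22, 99, 7, 16]
  values=[22, 99, 7, 16], value=[22, 99, 7, 16]

Final answer: [22, 99, 7, 16]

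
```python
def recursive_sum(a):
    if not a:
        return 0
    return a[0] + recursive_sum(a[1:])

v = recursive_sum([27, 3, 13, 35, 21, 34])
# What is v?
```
Call trace:
recursive_sum(a=[27, 3, 13, 35, 21, 34])
  recursive_sum(a=[3, 13, 35, 21, 34])
    recursive_sum(a=[13, 35, 21, 34])
      recursive_sum(a=[35, 21, 34])
        recursive_sum(a=[21, 34])
          recursive_sum(a=[34])
            recursive_sum(a=[])
            -> return 0
          -> return 34
        -> return 55
      -> return 90
    -> return 103
  -> return 106
-> return 133

Final answer: 133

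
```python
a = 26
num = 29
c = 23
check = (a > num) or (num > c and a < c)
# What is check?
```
Trace:
  a=26
  a=26, num=29
  a=26, num=29, c=23
  a=26, num=29, c=23, check=False

Final answer: False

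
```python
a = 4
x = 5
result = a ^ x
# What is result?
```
Trace:
  a=4
  a=4, x=5
  a=4, x=5, result=1

Final answer: 1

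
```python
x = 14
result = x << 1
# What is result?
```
Trace:
  x=14
  x=14, result=28

Final answer: 28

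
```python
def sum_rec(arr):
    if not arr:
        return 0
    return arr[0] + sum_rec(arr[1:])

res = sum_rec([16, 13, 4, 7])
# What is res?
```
Call trace:
sum_rec(arr=[16, 13, 4, 7])
  sum_rec(arr=[13, 4, 7])
    sum_rec(arr=[4, 7])
      sum_rec(arr=[7])
        sum_rec(arr=[])
        -> return 0
      -> return 7
    -> return 11
  -> return 24
-> return 40

Final answer: 40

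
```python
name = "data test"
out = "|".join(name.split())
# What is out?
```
Trace:
  name='data test'
  name='data test', out='data|test'

Final answer: 'data|test'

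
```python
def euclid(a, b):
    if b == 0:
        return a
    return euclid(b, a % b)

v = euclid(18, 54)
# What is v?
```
Call trace:
euclid(a=18, b=54)
  euclid(a=54, b=18)
    euclid(a=18, b=0)
    -> return 18
  -> return 18
-> return 18

Final answer: 18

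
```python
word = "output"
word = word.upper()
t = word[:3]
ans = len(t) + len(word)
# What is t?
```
Trace:
  word='output'
  word='OUTPUT'
  word='OUTPUT', t='OUT'
  word='OUTPUT', t='OUT', ans=9

Final answer: 'OUT'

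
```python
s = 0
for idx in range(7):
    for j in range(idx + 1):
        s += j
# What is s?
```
Trace:
  s=0
  s=0, idx=0, j=0
  s=0, idx=1, j=0
  s=1, idx=1, j=1
  s=1, idx=2, j=0
  s=2, idx=2, j=1
  s=4, idx=2, j=2
  s=4, idx=3, j=0
  s=5, idx=3, j=1
  s=7, idx=3, j=2
  s=10, idx=3, j=3
  s=10, idx=4, j=0
  s=11, idx=4, j=1
  s=13, idx=4, j=2
  s=16, idx=4, j=3
  s=20, idx=4, j=4
  s=20, idx=5, j=0
  s=21, idx=5, j=1
  s=23, idx=5, j=2
  s=26, idx=5, j=3
  s=30, idx=5, j=4
  s=35, idx=5, j=5
  s=35, idx=6, j=0
  s=36, idx=6, j=1
  s=38, idx=6, j=2
  s=41, idx=6, j=3
  s=45, idx=6, j=4
  s=50, idx=6, j=5
  s=56, idx=6, j=6

Final answer: 56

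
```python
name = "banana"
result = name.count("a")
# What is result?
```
Trace:
  name='banana'
  name='banana', result=3

Final answer: 3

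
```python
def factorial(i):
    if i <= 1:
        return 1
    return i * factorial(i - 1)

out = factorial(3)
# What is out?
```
Call trace:
factorial(i=3)
  factorial(i=2)
    factorial(i=1)
    -> return 1
  -> return 2
-> return 6

Final answer: 6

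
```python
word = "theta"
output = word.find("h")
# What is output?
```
Trace:
  word='theta'
  word='theta', output=1

Final answer: 1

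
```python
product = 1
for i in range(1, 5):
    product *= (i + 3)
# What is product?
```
Trace:
  product=1
  product=4, i=1
  product=20, i=2
  product=120, i=3
  product=840, i=4

Final answer: 840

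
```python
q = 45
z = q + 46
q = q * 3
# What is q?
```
Trace:
  q=45
  q=45, z=91
  q=135, z=91

Final answer: 135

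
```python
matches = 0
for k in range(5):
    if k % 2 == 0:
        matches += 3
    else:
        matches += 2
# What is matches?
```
Trace:
  matches=0
  matches=3, k=0
  matches=5, k=1
  matches=8, k=2
  matches=10, k=3
  matches=13, k=4

Final answer: 13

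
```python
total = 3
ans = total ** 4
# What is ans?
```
Trace:
  total=3
  total=3, ans=81

Final answer: 81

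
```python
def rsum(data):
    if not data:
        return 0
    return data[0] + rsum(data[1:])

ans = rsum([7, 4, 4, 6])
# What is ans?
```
Call trace:
rsum(data=[7, 4, 4, 6])
  rsum(data=[4, 4, 6])
    rsum(data=[4, 6])
      rsum(data=[6])
        rsum(data=[])
        -> return 0
      -> return 6
    -> return 10
  -> return 14
-> return 21

Final answer: 21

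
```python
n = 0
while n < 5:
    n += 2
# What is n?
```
Trace:
  n=0
  n=2
  n=4
  n=6

Final answer: 6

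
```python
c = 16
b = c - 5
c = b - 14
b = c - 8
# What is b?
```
Trace:
  c=16
  c=16, b=11
  c=-3, b=11
  c=-3, b=-11

Final answer: -11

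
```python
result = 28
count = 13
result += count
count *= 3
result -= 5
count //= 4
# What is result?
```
Trace:
  result=28
  result=28, count=13
  result=41, count=13
  result=41, count=39
  result=36, count=39
  result=36, count=9

Final answer: 36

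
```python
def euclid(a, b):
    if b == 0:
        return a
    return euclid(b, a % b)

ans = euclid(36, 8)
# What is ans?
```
Call trace:
euclid(a=36, b=8)
  euclid(a=8, b=4)
    euclid(a=4, b=0)
    -> return 4
  -> return 4
-> return 4

Final answer: 4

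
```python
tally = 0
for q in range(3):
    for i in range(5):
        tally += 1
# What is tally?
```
Trace:
  tally=0
  tally=1, q=0, i=0
  tally=2, q=0, i=1
  tally=3, q=0, i=2
  tally=4, q=0, i=3
  tally=5, q=0, i=4
  tally=6, q=1, i=0
  tally=7, q=1, i=1
  tally=8, q=1, i=2
  tally=9, q=1, i=3
  tally=10, q=1, i=4
  tally=11, q=2, i=0
  tally=12, q=2, i=1
  tally=13, q=2, i=2
  tally=14, q=2, i=3
  tally=15, q=2, i=4

Final answer: 15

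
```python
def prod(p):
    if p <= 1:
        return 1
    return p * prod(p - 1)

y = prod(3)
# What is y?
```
Call trace:
prod(p=3)
  prod(p=2)
    prod(p=1)
    -> return 1
  -> return 2
-> return 6

Final answer: 6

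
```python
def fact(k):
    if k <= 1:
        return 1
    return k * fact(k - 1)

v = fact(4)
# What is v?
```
Call trace:
fact(k=4)
  fact(k=3)
    fact(k=2)
      fact(k=1)
      -> return 1
    -> return 2
  -> return 6
-> return 24

Final answer: 24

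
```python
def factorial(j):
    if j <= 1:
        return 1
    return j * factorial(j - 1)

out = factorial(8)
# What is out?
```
Call trace:
factorial(j=8)
  factorial(j=7)
    factorial(j=6)
      factorial(j=5)
        factorial(j=4)
          factorial(j=3)
            factorial(j=2)
              factorial(j=1)
              -> return 1
            -> return 2
          -> return 6
        -> return 24
      -> return 120
    -> return 720
  -> return 5040
-> return 40320

Final answer: 40320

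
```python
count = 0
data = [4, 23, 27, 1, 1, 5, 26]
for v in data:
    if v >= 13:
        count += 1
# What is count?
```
Trace:
  count=0
  count=0, v=4
  count=1, v=23
  count=2, v=27
  count=2, v=1
  count=2, v=1
  count=2, v=5
  count=3, v=26

Final answer: 3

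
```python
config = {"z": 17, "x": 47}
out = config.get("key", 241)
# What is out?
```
Trace:
  config={'z': 17, 'x': 47}
  config={'z': 17, 'x': 47}, out=241

Final answer: 241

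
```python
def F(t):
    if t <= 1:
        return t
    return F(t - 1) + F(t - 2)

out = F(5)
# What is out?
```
Call trace (a repeated sub-call is expanded the first time; later identical calls just restate its return value):
F(t=5)
  F(t=4)
    F(t=3)
      F(t=2)
        F(t=1)
        -> return 1
        F(t=0)
        -> return 0
      -> return 1
      F(t=1)
      -> return 1
    -> return 2
    F(t=2) -> return 1  (same call as traced above)
  -> return 3
  F(t=3) -> return 2  (same call as traced above)
-> return 5

Final answer: 5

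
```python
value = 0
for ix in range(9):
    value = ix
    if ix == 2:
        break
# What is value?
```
Trace:
  value=0
  value=0, ix=0
  value=1, ix=1
  value=2, ix=2

Final answer: 2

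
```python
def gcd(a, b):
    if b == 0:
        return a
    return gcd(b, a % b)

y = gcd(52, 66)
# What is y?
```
Call trace:
gcd(a=52, b=66)
  gcd(a=66, b=52)
    gcd(a=52, b=14)
      gcd(a=14, b=10)
        gcd(a=10, b=4)
          gcd(a=4, b=2)
            gcd(a=2, b=0)
            -> return 2
          -> return 2
        -> return 2
      -> return 2
    -> return 2
  -> return 2
-> return 2

Final answer: 2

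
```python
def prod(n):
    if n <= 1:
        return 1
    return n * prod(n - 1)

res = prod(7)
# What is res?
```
Call trace:
prod(n=7)
  prod(n=6)
    prod(n=5)
      prod(n=4)
        prod(n=3)
          prod(n=2)
            prod(n=1)
            -> return 1
          -> return 2
        -> return 6
      -> return 24
    -> return 120
  -> return 720
-> return 5040

Final answer: 5040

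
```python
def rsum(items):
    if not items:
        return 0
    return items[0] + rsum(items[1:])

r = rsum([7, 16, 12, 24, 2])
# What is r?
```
Call trace:
rsum(items=[7, 16, 12, 24, 2])
  rsum(items=[16, 12, 24, 2])
    rsum(items=[12, 24, 2])
      rsum(items=[24, 2])
        rsum(items=[2])
          rsum(items=[])
          -> return 0
        -> return 2
      -> return 26
    -> return 38
  -> return 54
-> return 61

Final answer: 61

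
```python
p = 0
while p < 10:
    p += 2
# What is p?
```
Trace:
  p=0
  p=2
  p=4
  p=6
  p=8
  p=10

Final answer: 10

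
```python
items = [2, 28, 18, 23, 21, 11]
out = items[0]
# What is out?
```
Trace:
  items=[2, 28, 18, 23, 21, 11]
  items=[2, 28, 18, 23, 21, 11], out=2

Final answer: 2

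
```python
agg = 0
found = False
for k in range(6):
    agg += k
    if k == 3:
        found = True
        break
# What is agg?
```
Trace:
  agg=0
  agg=0, found=False
  agg=0, found=False, k=0
  agg=1, found=False, k=1
  agg=3, found=False, k=2
  agg=6, found=True, k=3

Final answer: 6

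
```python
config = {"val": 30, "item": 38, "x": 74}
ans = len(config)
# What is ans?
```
Trace:
  config={'val': 30, 'item': 38, 'x': 74}
  config={'val': 30, 'item': 38, 'x': 74}, ans=3

Final answer: 3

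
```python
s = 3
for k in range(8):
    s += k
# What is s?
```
Trace:
  s=3
  s=3, k=0
  s=4, k=1
  s=6, k=2
  s=9, k=3
  s=13, k=4
  s=18, k=5
  s=24, k=6
  s=31, k=7

Final answer: 31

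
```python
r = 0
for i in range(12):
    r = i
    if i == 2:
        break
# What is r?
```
Trace:
  r=0
  r=0, i=0
  r=1, i=1
  r=2, i=2

Final answer: 2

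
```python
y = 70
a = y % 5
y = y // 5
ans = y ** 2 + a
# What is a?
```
Trace:
  y=70
  y=70, a=0
  y=14, a=0
  y=14, a=0, ans=196

Final answer: 0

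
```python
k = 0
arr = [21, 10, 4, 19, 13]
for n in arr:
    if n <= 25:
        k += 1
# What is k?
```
Trace:
  k=0
  k=1, n=21
  k=2, n=10
  k=3, n=4
  k=4, n=19
  k=5, n=13

Final answer: 5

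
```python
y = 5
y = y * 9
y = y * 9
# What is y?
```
Trace:
  y=5
  y=45
  y=405

Final answer: 405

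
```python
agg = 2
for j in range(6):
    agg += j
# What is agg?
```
Trace:
  agg=2
  agg=2, j=0
  agg=3, j=1
  agg=5, j=2
  agg=8, j=3
  agg=12, j=4
  agg=17, j=5

Final answer: 17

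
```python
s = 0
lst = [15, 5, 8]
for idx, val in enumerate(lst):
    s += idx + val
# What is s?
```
Trace:
  s=0
  s=15, idx=0, val=15
  s=21, idx=1, val=5
  s=31, idx=2, val=8

Final answer: 31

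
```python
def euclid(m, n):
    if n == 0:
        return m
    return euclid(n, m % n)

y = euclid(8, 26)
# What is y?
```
Call trace:
euclid(m=8, n=26)
  euclid(m=26, n=8)
    euclid(m=8, n=2)
      euclid(m=2, n=0)
      -> return 2
    -> return 2
  -> return 2
-> return 2

Final answer: 2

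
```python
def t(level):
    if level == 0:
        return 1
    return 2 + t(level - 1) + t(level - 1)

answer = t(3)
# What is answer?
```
Call trace (a repeated sub-call is expanded the first time; later identical calls just restate its return value):
t(level=3)
  t(level=2)
    t(level=1)
      t(level=0)
      -> return 1
      t(level=0)
      -> return 1
    -> return 4
    t(level=1) -> return 4  (same call as traced above)
  -> return 10
  t(level=2) -> return 10  (same call as traced above)
-> return 22

Final answer: 22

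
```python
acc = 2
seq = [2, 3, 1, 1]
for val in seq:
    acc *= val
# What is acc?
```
Trace:
  acc=2
  acc=4, val=2
  acc=12, val=3
  acc=12, val=1
  acc=12, val=1

Final answer: 12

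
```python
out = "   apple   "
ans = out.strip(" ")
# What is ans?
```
Trace:
  out='   apple   '
  out='   apple   ', ans='apple'

Final answer: 'apple'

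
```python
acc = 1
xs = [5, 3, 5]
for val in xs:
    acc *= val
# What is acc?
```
Trace:
  acc=1
  acc=5, val=5
  acc=15, val=3
  acc=75, val=5

Final answer: 75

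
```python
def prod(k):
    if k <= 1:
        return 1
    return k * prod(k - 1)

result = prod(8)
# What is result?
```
Call trace:
prod(k=8)
  prod(k=7)
    prod(k=6)
      prod(k=5)
        prod(k=4)
          prod(k=3)
            prod(k=2)
              prod(k=1)
              -> return 1
            -> return 2
          -> return 6
        -> return 24
      -> return 120
    -> return 720
  -> return 5040
-> return 40320

Final answer: 40320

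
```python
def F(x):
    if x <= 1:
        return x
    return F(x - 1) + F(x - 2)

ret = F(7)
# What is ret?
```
Call trace (a repeated sub-call is expanded the first time; later identical calls just restate its return value):
F(x=7)
  F(x=6)
    F(x=5)
      F(x=4)
        F(x=3)
          F(x=2)
            F(x=1)
            -> return 1
            F(x=0)
            -> return 0
          -> return 1
          F(x=1)
          -> return 1
        -> return 2
        F(x=2) -> return 1  (same call as traced above)
      -> return 3
      F(x=3) -> return 2  (same call as traced above)
    -> return 5
    F(x=4) -> return 3  (same call as traced above)
  -> return 8
  F(x=5) -> return 5  (same call as traced above)
-> return 13

Final answer: 13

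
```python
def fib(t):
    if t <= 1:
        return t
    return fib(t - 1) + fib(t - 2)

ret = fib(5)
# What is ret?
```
Call trace (a repeated sub-call is expanded the first time; later identical calls just restate its return value):
fib(t=5)
  fib(t=4)
    fib(t=3)
      fib(t=2)
        fib(t=1)
        -> return 1
        fib(t=0)
        -> return 0
      -> return 1
      fib(t=1)
      -> return 1
    -> return 2
    fib(t=2) -> return 1  (same call as traced above)
  -> return 3
  fib(t=3) -> return 2  (same call as traced above)
-> return 5

Final answer: 5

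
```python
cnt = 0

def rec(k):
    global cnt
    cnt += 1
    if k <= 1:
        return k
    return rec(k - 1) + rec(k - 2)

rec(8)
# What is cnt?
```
Call trace (a repeated sub-call is expanded the first time; later identical calls just restate its return value):
rec(k=8)
  rec(k=7)
    rec(k=6)
      rec(k=5)
        rec(k=4)
          rec(k=3)
            rec(k=2)
              rec(k=1)
              -> return 1
              rec(k=0)
              -> return 0
            -> return 1
            rec(k=1)
            -> return 1
          -> return 2
          rec(k=2) -> return 1  (same call as traced above)
        -> return 3
        rec(k=3) -> return 2  (same call as traced above)
      -> return 5
      rec(k=4) -> return 3  (same call as traced above)
    -> return 8
    rec(k=5) -> return 5  (same call as traced above)
  -> return 13
  rec(k=6) -> return 8  (same call as traced above)
-> return 21

cnt is incremented once per call, so count the calls in each subtree. Let C(k) = number of calls made by rec(k).
C(0) = C(1) = 1 (base case, no recursion); C(k) = 1 + C(k - 1) + C(k - 2) otherwise.
C(2) = 1 + C(1) + C(0) = 1 + 1 + 1 = 3
C(3) = 1 + C(2) + C(1) = 1 + 3 + 1 = 5
C(4) = 1 + C(3) + C(2) = 1 + 5 + 3 = 9
C(5) = 1 + C(4) + C(3) = 1 + 9 + 5 = 15
C(6) = 1 + C(5) + C(4) = 1 + 15 + 9 = 25
C(7) = 1 + C(6) + C(5) = 1 + 25 + 15 = 41
C(8) = 1 + C(7) + C(6) = 1 + 41 + 25 = 67
cnt = C(8) = 67

Final answer: 67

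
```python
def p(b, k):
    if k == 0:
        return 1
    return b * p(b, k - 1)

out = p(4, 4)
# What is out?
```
Call trace:
p(b=4, k=4)
  p(b=4, k=3)
    p(b=4, k=2)
      p(b=4, k=1)
        p(b=4, k=0)
        -> return 1
      -> return 4
    -> return 16
  -> return 64
-> return 256

Final answer: 256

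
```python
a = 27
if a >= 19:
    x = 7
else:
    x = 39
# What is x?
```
Trace:
  a=27
  a=27, x=7

Final answer: 7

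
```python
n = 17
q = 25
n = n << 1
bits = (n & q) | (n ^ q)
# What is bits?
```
Trace:
  n=17
  n=17, q=25
  n=34, q=25
  n=34, q=25, bits=59

Final answer: 59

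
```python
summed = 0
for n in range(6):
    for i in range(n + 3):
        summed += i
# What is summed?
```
Trace:
  summed=0
  summed=0, n=0, i=0
  summed=1, n=0, i=1
  summed=3, n=0, i=2
  summed=3, n=1, i=0
  summed=4, n=1, i=1
  summed=6, n=1, i=2
  summed=9, n=1, i=3
  summed=9, n=2, i=0
  summed=10, n=2, i=1
  summed=12, n=2, i=2
  summed=15, n=2, i=3
  summed=19, n=2, i=4
  summed=19, n=3, i=0
  summed=20, n=3, i=1
  summed=22, n=3, i=2
  summed=25, n=3, i=3
  summed=29, n=3, i=4
  summed=34, n=3, i=5
  summed=34, n=4, i=0
  summed=35, n=4, i=1
  summed=37, n=4, i=2
  summed=40, n=4, i=3
  summed=44, n=4, i=4
  summed=49, n=4, i=5
  summed=55, n=4, i=6
  summed=55, n=5, i=0
  summed=56, n=5, i=1
  summed=58, n=5, i=2
  summed=61, n=5, i=3
  summed=65, n=5, i=4
  summed=70, n=5, i=5
  summed=76, n=5, i=6
  summed=83, n=5, i=7

Final answer: 83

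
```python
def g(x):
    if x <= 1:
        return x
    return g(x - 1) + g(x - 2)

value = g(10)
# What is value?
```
Call trace (a repeated sub-call is expanded the first time; later identical calls just restate its return value):
g(x=10)
  g(x=9)
    g(x=8)
      g(x=7)
        g(x=6)
          g(x=5)
            g(x=4)
              g(x=3)
                g(x=2)
                  g(x=1)
                  -> return 1
                  g(x=0)
                  -> return 0
                -> return 1
                g(x=1)
                -> return 1
              -> return 2
              g(x=2) -> return 1  (same call as traced above)
            -> return 3
            g(x=3) -> return 2  (same call as traced above)
          -> return 5
          g(x=4) -> return 3  (same call as traced above)
        -> return 8
        g(x=5) -> return 5  (same call as traced above)
      -> return 13
      g(x=6) -> return 8  (same call as traced above)
    -> return 21
    g(x=7) -> return 13  (same call as traced above)
  -> return 34
  g(x=8) -> return 21  (same call as traced above)
-> return 55

Final answer: 55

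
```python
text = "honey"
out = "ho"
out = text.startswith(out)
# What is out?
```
Trace:
  text='honey'
  text='honey', out='ho'
  text='honey', out=True

Final answer: True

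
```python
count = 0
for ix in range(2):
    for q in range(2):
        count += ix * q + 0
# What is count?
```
Trace:
  count=0
  count=0, ix=0, q=0
  count=0, ix=0, q=1
  count=0, ix=1, q=0
  count=1, ix=1, q=1

Final answer: 1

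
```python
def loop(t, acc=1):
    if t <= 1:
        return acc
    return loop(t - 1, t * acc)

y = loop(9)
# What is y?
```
Call trace:
loop(t=9, acc=1)
  loop(t=8, acc=9)
    loop(t=7, acc=72)
      loop(t=6, acc=504)
        loop(t=5, acc=3024)
          loop(t=4, acc=15120)
            loop(t=3, acc=60480)
              loop(t=2, acc=181440)
                loop(t=1, acc=362880)
                -> return 362880
              -> return 362880
            -> return 362880
          -> return 362880
        -> return 362880
      -> return 362880
    -> return 362880
  -> return 362880
-> return 362880

Final answer: 362880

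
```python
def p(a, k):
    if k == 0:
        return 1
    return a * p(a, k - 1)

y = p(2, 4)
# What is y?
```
Call trace:
p(a=2, k=4)
  p(a=2, k=3)
    p(a=2, k=2)
      p(a=2, k=1)
        p(a=2, k=0)
        -> return 1
      -> return 2
    -> return 4
  -> return 8
-> return 16

Final answer: 16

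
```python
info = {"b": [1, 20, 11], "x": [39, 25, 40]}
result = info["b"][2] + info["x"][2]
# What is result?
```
Trace:
  info={'b': [1, 20, 11], 'x': [39, 25, 40]}
  info={'b': [1, 20, 11], 'x': [39, 25, 40]}, result=51

Final answer: 51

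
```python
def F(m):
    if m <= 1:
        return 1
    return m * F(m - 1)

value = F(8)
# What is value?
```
Call trace:
F(m=8)
  F(m=7)
    F(m=6)
      F(m=5)
        F(m=4)
          F(m=3)
            F(m=2)
              F(m=1)
              -> return 1
            -> return 2
          -> return 6
        -> return 24
      -> return 120
    -> return 720
  -> return 5040
-> return 40320

Final answer: 40320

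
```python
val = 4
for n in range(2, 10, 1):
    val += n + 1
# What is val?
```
Trace:
  val=4
  val=7, n=2
  val=11, n=3
  val=16, n=4
  val=22, n=5
  val=29, n=6
  val=37, n=7
  val=46, n=8
  val=56, n=9

Final answer: 56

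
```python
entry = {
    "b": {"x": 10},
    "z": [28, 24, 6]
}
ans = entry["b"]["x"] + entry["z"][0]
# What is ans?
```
Trace:
  entry={'b': {'x': 10}, 'z': [28, 24, 6]}
  entry={'b': {'x': 10}, 'z': [28, 24, 6]}, ans=38

Final answer: 38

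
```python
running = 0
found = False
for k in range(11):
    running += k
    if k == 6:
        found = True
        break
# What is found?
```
Trace:
  running=0
  running=0, found=False
  running=0, found=False, k=0
  running=1, found=False, k=1
  running=3, found=False, k=2
  running=6, found=False, k=3
  running=10, found=False, k=4
  running=15, found=False, k=5
  running=21, found=True, k=6

Final answer: True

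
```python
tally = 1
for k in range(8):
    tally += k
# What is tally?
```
Trace:
  tally=1
  tally=1, k=0
  tally=2, k=1
  tally=4, k=2
  tally=7, k=3
  tally=11, k=4
  tally=16, k=5
  tally=22, k=6
  tally=29, k=7

Final answer: 29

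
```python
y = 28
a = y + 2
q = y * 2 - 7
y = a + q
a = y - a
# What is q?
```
Trace:
  y=28
  y=28, a=30
  y=28, a=30, q=49
  y=79, a=30, q=49
  y=79, a=49, q=49

Final answer: 49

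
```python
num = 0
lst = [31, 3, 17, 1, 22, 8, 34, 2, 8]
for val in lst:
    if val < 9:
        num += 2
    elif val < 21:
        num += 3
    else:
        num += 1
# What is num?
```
Trace:
  num=0
  num=1, val=31
  num=3, val=3
  num=6, val=17
  num=8, val=1
  num=9, val=22
  num=11, val=8
  num=12, val=34
  num=14, val=2
  num=16, val=8

Final answer: 16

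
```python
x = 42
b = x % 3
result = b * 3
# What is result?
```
Trace:
  x=42
  x=42, b=0
  x=42, b=0, result=0

Final answer: 0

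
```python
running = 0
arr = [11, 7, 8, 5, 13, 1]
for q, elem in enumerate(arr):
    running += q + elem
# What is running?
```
Trace:
  running=0
  running=11, q=0, elem=11
  running=19, q=1, elem=7
  running=29, q=2, elem=8
  running=37, q=3, elem=5
  running=54, q=4, elem=13
  running=60, q=5, elem=1

Final answer: 60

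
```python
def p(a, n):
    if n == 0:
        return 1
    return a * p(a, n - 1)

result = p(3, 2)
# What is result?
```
Call trace:
p(a=3, n=2)
  p(a=3, n=1)
    p(a=3, n=0)
    -> return 1
  -> return 3
-> return 9

Final answer: 9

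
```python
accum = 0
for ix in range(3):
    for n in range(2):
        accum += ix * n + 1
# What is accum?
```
Trace:
  accum=0
  accum=1, ix=0, n=0
  accum=2, ix=0, n=1
  accum=3, ix=1, n=0
  accum=5, ix=1, n=1
  accum=6, ix=2, n=0
  accum=9, ix=2, n=1

Final answer: 9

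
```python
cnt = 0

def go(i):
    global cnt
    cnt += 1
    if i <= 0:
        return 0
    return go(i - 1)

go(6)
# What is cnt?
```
Call trace:
go(i=6)
  go(i=5)
    go(i=4)
      go(i=3)
        go(i=2)
          go(i=1)
            go(i=0)
            -> return 0
          -> return 0
        -> return 0
      -> return 0
    -> return 0
  -> return 0
-> return 0

cnt is incremented once per call. go is entered once for each i = 6, 5, 4, 3, 2, 1, 0 (the i <= 0 call returns without recursing), i.e. 6 + 1 calls.
cnt = 7

Final answer: 7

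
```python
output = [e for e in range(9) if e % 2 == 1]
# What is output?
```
Trace:
  e=0
  e=1
  e=2
  e=3
  e=4
  e=5
  e=6
  e=7
  e=8
  output=[1, 3, 5, 7]

Final answer: [1, 3, 5, 7]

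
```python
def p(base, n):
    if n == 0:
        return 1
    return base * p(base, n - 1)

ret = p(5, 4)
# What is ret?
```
Call trace:
p(base=5, n=4)
  p(base=5, n=3)
    p(base=5, n=2)
      p(base=5, n=1)
        p(base=5, n=0)
        -> return 1
      -> return 5
    -> return 25
  -> return 125
-> return 625

Final answer: 625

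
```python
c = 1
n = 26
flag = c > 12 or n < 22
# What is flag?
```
Trace:
  c=1
  c=1, n=26
  c=1, n=26, flag=False

Final answer: False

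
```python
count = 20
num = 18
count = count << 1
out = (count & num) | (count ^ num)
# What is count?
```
Trace:
  count=20
  count=20, num=18
  count=40, num=18
  count=40, num=18, out=58

Final answer: 40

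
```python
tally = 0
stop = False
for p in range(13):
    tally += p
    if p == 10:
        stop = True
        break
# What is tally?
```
Trace:
  tally=0
  tally=0, stop=False
  tally=0, stop=False, p=0
  tally=1, stop=False, p=1
  tally=3, stop=False, p=2
  tally=6, stop=False, p=3
  tally=10, stop=False, p=4
  tally=15, stop=False, p=5
  tally=21, stop=False, p=6
  tally=28, stop=False, p=7
  tally=36, stop=False, p=8
  tally=45, stop=False, p=9
  tally=55, stop=True, p=10

Final answer: 55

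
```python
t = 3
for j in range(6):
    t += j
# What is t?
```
Trace:
  t=3
  t=3, j=0
  t=4, j=1
  t=6, j=2
  t=9, j=3
  t=13, j=4
  t=18, j=5

Final answer: 18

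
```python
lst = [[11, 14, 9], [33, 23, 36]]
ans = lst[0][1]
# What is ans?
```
Trace:
  lst=[[11, 14, 9], [33, 23, 36]]
  lst=[[11, 14, 9], [33, 23, 36]], ans=14

Final answer: 14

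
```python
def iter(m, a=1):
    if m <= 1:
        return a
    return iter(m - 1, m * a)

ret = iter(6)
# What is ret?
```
Call trace:
iter(m=6, a=1)
  iter(m=5, a=6)
    iter(m=4, a=30)
      iter(m=3, a=120)
        iter(m=2, a=360)
          iter(m=1, a=720)
          -> return 720
        -> return 720
      -> return 720
    -> return 720
  -> return 720
-> return 720

Final answer: 720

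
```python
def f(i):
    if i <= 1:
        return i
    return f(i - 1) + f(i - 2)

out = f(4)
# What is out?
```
Call trace (a repeated sub-call is expanded the first time; later identical calls just restate its return value):
f(i=4)
  f(i=3)
    f(i=2)
      f(i=1)
      -> return 1
      f(i=0)
      -> return 0
    -> return 1
    f(i=1)
    -> return 1
  -> return 2
  f(i=2) -> return 1  (same call as traced above)
-> return 3

Final answer: 3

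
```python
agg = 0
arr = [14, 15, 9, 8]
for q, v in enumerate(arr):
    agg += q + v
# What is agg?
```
Trace:
  agg=0
  agg=14, q=0, v=14
  agg=30, q=1, v=15
  agg=41, q=2, v=9
  agg=52, q=3, v=8

Final answer: 52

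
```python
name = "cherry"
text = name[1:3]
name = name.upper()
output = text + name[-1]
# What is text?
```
Trace:
  name='cherry'
  name='cherry', text='he'
  name='CHERRY', text='he'
  name='CHERRY', text='he', output='heY'

Final answer: 'he'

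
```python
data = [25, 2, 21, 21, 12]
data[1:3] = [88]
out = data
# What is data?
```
Trace:
  data=[25, 2, 21, 21, 12]
  data=[25, 88, 21, 12]
  data=[25, 88, 21, 12], out=[25, 88, 21, 12]

Final answer: [25, 88, 21, 12]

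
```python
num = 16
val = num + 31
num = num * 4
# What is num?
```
Trace:
  num=16
  num=16, val=47
  num=64, val=47

Final answer: 64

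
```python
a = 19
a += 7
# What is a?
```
Trace:
  a=19
  a=26

Final answer: 26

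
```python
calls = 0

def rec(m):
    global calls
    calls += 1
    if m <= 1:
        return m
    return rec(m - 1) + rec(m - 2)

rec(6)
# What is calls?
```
Call trace (a repeated sub-call is expanded the first time; later identical calls just restate its return value):
rec(m=6)
  rec(m=5)
    rec(m=4)
      rec(m=3)
        rec(m=2)
          rec(m=1)
          -> return 1
          rec(m=0)
          -> return 0
        -> return 1
        rec(m=1)
        -> return 1
      -> return 2
      rec(m=2) -> return 1  (same call as traced above)
    -> return 3
    rec(m=3) -> return 2  (same call as traced above)
  -> return 5
  rec(m=4) -> return 3  (same call as traced above)
-> return 8

calls is incremented once per call, so count the calls in each subtree. Let C(m) = number of calls made by rec(m).
C(0) = C(1) = 1 (base case, no recursion); C(m) = 1 + C(m - 1) + C(m - 2) otherwise.
C(2) = 1 + C(1) + C(0) = 1 + 1 + 1 = 3
C(3) = 1 + C(2) + C(1) = 1 + 3 + 1 = 5
C(4) = 1 + C(3) + C(2) = 1 + 5 + 3 = 9
C(5) = 1 + C(4) + C(3) = 1 + 9 + 5 = 15
C(6) = 1 + C(5) + C(4) = 1 + 15 + 9 = 25
calls = C(6) = 25

Final answer: 25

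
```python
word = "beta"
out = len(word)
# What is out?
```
Trace:
  word='beta'
  word='beta', out=4

Final answer: 4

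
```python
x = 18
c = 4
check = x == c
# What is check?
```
Trace:
  x=18
  x=18, c=4
  x=18, c=4, check=False

Final answer: False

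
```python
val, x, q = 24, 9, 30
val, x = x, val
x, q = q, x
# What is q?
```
Trace:
  val=24, x=9, q=30
  val=9, x=24, q=30
  val=9, x=30, q=24

Final answer: 24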